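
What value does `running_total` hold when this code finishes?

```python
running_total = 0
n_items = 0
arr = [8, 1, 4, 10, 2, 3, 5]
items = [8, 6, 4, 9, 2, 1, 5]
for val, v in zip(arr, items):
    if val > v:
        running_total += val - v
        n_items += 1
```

Let's trace through this code step by step.

Initialize: running_total = 0
Initialize: n_items = 0
Initialize: arr = [8, 1, 4, 10, 2, 3, 5]
Initialize: items = [8, 6, 4, 9, 2, 1, 5]
Entering loop: for val, v in zip(arr, items):

After execution: running_total = 3
3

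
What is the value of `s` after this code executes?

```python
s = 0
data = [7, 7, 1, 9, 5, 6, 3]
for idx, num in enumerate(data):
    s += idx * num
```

Let's trace through this code step by step.

Initialize: s = 0
Initialize: data = [7, 7, 1, 9, 5, 6, 3]
Entering loop: for idx, num in enumerate(data):

After execution: s = 104
104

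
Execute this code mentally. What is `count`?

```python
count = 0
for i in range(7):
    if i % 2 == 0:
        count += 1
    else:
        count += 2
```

Let's trace through this code step by step.

Initialize: count = 0
Entering loop: for i in range(7):

After execution: count = 10
10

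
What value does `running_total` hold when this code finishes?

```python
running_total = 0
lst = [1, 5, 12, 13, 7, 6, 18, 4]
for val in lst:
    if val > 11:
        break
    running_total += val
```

Let's trace through this code step by step.

Initialize: running_total = 0
Initialize: lst = [1, 5, 12, 13, 7, 6, 18, 4]
Entering loop: for val in lst:

After execution: running_total = 6
6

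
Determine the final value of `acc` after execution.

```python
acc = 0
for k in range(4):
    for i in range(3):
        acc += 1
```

Let's trace through this code step by step.

Initialize: acc = 0
Entering loop: for k in range(4):

After execution: acc = 12
12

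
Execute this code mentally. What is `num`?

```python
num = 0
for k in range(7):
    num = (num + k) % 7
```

Let's trace through this code step by step.

Initialize: num = 0
Entering loop: for k in range(7):

After execution: num = 0
0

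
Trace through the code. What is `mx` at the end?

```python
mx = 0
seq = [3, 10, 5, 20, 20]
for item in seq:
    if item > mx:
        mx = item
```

Let's trace through this code step by step.

Initialize: mx = 0
Initialize: seq = [3, 10, 5, 20, 20]
Entering loop: for item in seq:

After execution: mx = 20
20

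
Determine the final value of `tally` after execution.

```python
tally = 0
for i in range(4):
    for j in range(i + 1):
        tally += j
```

Let's trace through this code step by step.

Initialize: tally = 0
Entering loop: for i in range(4):

After execution: tally = 10
10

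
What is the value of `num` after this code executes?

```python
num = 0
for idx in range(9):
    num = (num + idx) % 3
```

Let's trace through this code step by step.

Initialize: num = 0
Entering loop: for idx in range(9):

After execution: num = 0
0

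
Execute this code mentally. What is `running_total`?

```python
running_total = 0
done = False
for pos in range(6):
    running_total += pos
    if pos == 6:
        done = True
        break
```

Let's trace through this code step by step.

Initialize: running_total = 0
Initialize: done = False
Entering loop: for pos in range(6):

After execution: running_total = 15
15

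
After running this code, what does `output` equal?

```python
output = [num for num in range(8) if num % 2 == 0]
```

Let's trace through this code step by step.

Initialize: output = [num for num in range(8) if num % 2 == 0]

After execution: output = [0, 2, 4, 6]
[0, 2, 4, 6]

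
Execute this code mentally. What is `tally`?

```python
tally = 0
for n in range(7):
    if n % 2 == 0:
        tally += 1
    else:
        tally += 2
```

Let's trace through this code step by step.

Initialize: tally = 0
Entering loop: for n in range(7):

After execution: tally = 10
10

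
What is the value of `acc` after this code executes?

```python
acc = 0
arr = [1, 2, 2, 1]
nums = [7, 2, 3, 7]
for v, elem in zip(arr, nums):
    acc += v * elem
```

Let's trace through this code step by step.

Initialize: acc = 0
Initialize: arr = [1, 2, 2, 1]
Initialize: nums = [7, 2, 3, 7]
Entering loop: for v, elem in zip(arr, nums):

After execution: acc = 24
24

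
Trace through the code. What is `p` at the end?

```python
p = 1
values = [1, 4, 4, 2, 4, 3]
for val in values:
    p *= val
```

Let's trace through this code step by step.

Initialize: p = 1
Initialize: values = [1, 4, 4, 2, 4, 3]
Entering loop: for val in values:

After execution: p = 384
384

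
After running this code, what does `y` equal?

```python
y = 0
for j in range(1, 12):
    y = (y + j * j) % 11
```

Let's trace through this code step by step.

Initialize: y = 0
Entering loop: for j in range(1, 12):

After execution: y = 0
0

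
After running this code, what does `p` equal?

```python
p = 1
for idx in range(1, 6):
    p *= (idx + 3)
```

Let's trace through this code step by step.

Initialize: p = 1
Entering loop: for idx in range(1, 6):

After execution: p = 6720
6720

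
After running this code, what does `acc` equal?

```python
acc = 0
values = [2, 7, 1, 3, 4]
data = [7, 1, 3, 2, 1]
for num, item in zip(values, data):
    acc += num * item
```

Let's trace through this code step by step.

Initialize: acc = 0
Initialize: values = [2, 7, 1, 3, 4]
Initialize: data = [7, 1, 3, 2, 1]
Entering loop: for num, item in zip(values, data):

After execution: acc = 34
34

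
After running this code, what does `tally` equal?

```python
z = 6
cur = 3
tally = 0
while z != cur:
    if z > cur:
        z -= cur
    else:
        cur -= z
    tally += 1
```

Let's trace through this code step by step.

Initialize: z = 6
Initialize: cur = 3
Initialize: tally = 0
Entering loop: while z != cur:

After execution: tally = 1
1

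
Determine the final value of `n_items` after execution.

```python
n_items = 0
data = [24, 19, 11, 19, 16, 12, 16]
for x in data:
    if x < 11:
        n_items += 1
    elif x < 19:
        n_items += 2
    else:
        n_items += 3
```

Let's trace through this code step by step.

Initialize: n_items = 0
Initialize: data = [24, 19, 11, 19, 16, 12, 16]
Entering loop: for x in data:

After execution: n_items = 17
17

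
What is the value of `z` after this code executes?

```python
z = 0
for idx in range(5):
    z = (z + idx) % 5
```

Let's trace through this code step by step.

Initialize: z = 0
Entering loop: for idx in range(5):

After execution: z = 0
0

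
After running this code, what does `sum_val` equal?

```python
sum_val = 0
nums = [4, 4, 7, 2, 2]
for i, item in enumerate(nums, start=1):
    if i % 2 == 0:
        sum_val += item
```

Let's trace through this code step by step.

Initialize: sum_val = 0
Initialize: nums = [4, 4, 7, 2, 2]
Entering loop: for i, item in enumerate(nums, start=1):

After execution: sum_val = 6
6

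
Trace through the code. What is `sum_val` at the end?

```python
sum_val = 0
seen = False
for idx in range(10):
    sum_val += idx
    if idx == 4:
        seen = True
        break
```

Let's trace through this code step by step.

Initialize: sum_val = 0
Initialize: seen = False
Entering loop: for idx in range(10):

After execution: sum_val = 10
10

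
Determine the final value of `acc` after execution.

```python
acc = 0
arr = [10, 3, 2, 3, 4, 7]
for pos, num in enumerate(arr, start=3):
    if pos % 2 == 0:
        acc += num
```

Let's trace through this code step by step.

Initialize: acc = 0
Initialize: arr = [10, 3, 2, 3, 4, 7]
Entering loop: for pos, num in enumerate(arr, start=3):

After execution: acc = 13
13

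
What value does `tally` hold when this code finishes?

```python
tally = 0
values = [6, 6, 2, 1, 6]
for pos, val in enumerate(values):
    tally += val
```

Let's trace through this code step by step.

Initialize: tally = 0
Initialize: values = [6, 6, 2, 1, 6]
Entering loop: for pos, val in enumerate(values):

After execution: tally = 21
21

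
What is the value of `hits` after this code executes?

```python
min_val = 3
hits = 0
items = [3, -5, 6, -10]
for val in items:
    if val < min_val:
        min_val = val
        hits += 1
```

Let's trace through this code step by step.

Initialize: min_val = 3
Initialize: hits = 0
Initialize: items = [3, -5, 6, -10]
Entering loop: for val in items:

After execution: hits = 2
2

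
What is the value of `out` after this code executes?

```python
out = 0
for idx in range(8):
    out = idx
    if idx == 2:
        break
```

Let's trace through this code step by step.

Initialize: out = 0
Entering loop: for idx in range(8):

After execution: out = 2
2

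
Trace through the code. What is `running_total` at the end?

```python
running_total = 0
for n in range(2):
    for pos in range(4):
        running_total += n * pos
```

Let's trace through this code step by step.

Initialize: running_total = 0
Entering loop: for n in range(2):

After execution: running_total = 6
6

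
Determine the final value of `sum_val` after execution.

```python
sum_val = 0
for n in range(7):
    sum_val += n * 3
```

Let's trace through this code step by step.

Initialize: sum_val = 0
Entering loop: for n in range(7):

After execution: sum_val = 63
63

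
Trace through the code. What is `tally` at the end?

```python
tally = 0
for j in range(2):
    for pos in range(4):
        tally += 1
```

Let's trace through this code step by step.

Initialize: tally = 0
Entering loop: for j in range(2):

After execution: tally = 8
8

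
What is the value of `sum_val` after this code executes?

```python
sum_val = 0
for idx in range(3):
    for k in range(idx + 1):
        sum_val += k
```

Let's trace through this code step by step.

Initialize: sum_val = 0
Entering loop: for idx in range(3):

After execution: sum_val = 4
4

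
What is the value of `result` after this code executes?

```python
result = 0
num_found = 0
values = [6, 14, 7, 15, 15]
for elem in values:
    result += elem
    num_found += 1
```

Let's trace through this code step by step.

Initialize: result = 0
Initialize: num_found = 0
Initialize: values = [6, 14, 7, 15, 15]
Entering loop: for elem in values:

After execution: result = 57
57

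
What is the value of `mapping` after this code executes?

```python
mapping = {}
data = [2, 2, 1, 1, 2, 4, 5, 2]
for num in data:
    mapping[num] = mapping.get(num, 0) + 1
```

Let's trace through this code step by step.

Initialize: mapping = {}
Initialize: data = [2, 2, 1, 1, 2, 4, 5, 2]
Entering loop: for num in data:

After execution: mapping = {2: 4, 1: 2, 4: 1, 5: 1}
{2: 4, 1: 2, 4: 1, 5: 1}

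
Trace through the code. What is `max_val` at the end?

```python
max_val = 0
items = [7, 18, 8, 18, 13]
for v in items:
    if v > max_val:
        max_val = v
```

Let's trace through this code step by step.

Initialize: max_val = 0
Initialize: items = [7, 18, 8, 18, 13]
Entering loop: for v in items:

After execution: max_val = 18
18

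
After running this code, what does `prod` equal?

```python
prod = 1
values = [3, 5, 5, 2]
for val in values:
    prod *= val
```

Let's trace through this code step by step.

Initialize: prod = 1
Initialize: values = [3, 5, 5, 2]
Entering loop: for val in values:

After execution: prod = 150
150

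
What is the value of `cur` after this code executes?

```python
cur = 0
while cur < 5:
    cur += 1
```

Let's trace through this code step by step.

Initialize: cur = 0
Entering loop: while cur < 5:

After execution: cur = 5
5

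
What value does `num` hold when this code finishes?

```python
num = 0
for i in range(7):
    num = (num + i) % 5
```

Let's trace through this code step by step.

Initialize: num = 0
Entering loop: for i in range(7):

After execution: num = 1
1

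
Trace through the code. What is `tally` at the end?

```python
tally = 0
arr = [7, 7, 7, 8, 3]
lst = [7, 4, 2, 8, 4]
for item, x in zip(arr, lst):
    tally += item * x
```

Let's trace through this code step by step.

Initialize: tally = 0
Initialize: arr = [7, 7, 7, 8, 3]
Initialize: lst = [7, 4, 2, 8, 4]
Entering loop: for item, x in zip(arr, lst):

After execution: tally = 167
167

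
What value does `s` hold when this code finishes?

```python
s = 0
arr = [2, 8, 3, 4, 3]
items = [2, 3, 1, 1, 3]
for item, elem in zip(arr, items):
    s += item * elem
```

Let's trace through this code step by step.

Initialize: s = 0
Initialize: arr = [2, 8, 3, 4, 3]
Initialize: items = [2, 3, 1, 1, 3]
Entering loop: for item, elem in zip(arr, items):

After execution: s = 44
44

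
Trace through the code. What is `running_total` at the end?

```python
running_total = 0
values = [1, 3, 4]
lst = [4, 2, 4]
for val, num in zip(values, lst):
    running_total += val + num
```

Let's trace through this code step by step.

Initialize: running_total = 0
Initialize: values = [1, 3, 4]
Initialize: lst = [4, 2, 4]
Entering loop: for val, num in zip(values, lst):

After execution: running_total = 18
18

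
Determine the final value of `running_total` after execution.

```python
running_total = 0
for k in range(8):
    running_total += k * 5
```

Let's trace through this code step by step.

Initialize: running_total = 0
Entering loop: for k in range(8):

After execution: running_total = 140
140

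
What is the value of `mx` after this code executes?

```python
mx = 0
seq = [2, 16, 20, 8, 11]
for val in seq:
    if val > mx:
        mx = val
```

Let's trace through this code step by step.

Initialize: mx = 0
Initialize: seq = [2, 16, 20, 8, 11]
Entering loop: for val in seq:

After execution: mx = 20
20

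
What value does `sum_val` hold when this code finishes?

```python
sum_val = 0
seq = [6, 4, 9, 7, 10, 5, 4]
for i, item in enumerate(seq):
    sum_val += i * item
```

Let's trace through this code step by step.

Initialize: sum_val = 0
Initialize: seq = [6, 4, 9, 7, 10, 5, 4]
Entering loop: for i, item in enumerate(seq):

After execution: sum_val = 132
132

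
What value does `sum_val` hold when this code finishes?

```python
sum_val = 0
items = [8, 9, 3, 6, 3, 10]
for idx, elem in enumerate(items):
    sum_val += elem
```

Let's trace through this code step by step.

Initialize: sum_val = 0
Initialize: items = [8, 9, 3, 6, 3, 10]
Entering loop: for idx, elem in enumerate(items):

After execution: sum_val = 39
39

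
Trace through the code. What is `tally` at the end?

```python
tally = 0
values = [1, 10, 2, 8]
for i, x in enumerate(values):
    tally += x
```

Let's trace through this code step by step.

Initialize: tally = 0
Initialize: values = [1, 10, 2, 8]
Entering loop: for i, x in enumerate(values):

After execution: tally = 21
21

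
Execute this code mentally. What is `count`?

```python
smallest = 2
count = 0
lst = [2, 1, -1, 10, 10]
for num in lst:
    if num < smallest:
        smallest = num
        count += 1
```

Let's trace through this code step by step.

Initialize: smallest = 2
Initialize: count = 0
Initialize: lst = [2, 1, -1, 10, 10]
Entering loop: for num in lst:

After execution: count = 2
2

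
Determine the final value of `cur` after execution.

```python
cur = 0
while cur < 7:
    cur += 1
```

Let's trace through this code step by step.

Initialize: cur = 0
Entering loop: while cur < 7:

After execution: cur = 7
7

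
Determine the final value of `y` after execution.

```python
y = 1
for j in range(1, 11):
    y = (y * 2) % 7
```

Let's trace through this code step by step.

Initialize: y = 1
Entering loop: for j in range(1, 11):

After execution: y = 2
2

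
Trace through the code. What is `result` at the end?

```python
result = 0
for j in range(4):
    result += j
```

Let's trace through this code step by step.

Initialize: result = 0
Entering loop: for j in range(4):

After execution: result = 6
6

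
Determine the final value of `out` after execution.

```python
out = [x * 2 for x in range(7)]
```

Let's trace through this code step by step.

Initialize: out = [x * 2 for x in range(7)]

After execution: out = [0, 2, 4, 6, 8, 10, 12]
[0, 2, 4, 6, 8, 10, 12]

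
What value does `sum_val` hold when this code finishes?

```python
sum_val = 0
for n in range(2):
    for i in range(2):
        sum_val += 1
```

Let's trace through this code step by step.

Initialize: sum_val = 0
Entering loop: for n in range(2):

After execution: sum_val = 4
4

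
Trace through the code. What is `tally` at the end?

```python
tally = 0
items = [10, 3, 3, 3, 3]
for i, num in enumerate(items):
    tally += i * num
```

Let's trace through this code step by step.

Initialize: tally = 0
Initialize: items = [10, 3, 3, 3, 3]
Entering loop: for i, num in enumerate(items):

After execution: tally = 30
30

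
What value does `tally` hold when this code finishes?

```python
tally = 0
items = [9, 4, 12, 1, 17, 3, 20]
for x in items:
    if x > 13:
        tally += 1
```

Let's trace through this code step by step.

Initialize: tally = 0
Initialize: items = [9, 4, 12, 1, 17, 3, 20]
Entering loop: for x in items:

After execution: tally = 2
2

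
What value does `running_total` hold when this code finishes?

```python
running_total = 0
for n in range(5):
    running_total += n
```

Let's trace through this code step by step.

Initialize: running_total = 0
Entering loop: for n in range(5):

After execution: running_total = 10
10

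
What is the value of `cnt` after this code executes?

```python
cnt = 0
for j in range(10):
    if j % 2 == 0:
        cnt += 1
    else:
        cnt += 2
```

Let's trace through this code step by step.

Initialize: cnt = 0
Entering loop: for j in range(10):

After execution: cnt = 15
15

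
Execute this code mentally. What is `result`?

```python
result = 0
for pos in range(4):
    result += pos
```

Let's trace through this code step by step.

Initialize: result = 0
Entering loop: for pos in range(4):

After execution: result = 6
6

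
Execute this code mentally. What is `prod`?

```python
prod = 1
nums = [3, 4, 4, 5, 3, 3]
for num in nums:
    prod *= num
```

Let's trace through this code step by step.

Initialize: prod = 1
Initialize: nums = [3, 4, 4, 5, 3, 3]
Entering loop: for num in nums:

After execution: prod = 2160
2160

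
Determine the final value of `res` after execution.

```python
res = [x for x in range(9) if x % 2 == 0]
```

Let's trace through this code step by step.

Initialize: res = [x for x in range(9) if x % 2 == 0]

After execution: res = [0, 2, 4, 6, 8]
[0, 2, 4, 6, 8]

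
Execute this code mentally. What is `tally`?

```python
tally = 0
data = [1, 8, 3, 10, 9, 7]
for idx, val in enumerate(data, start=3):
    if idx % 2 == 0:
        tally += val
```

Let's trace through this code step by step.

Initialize: tally = 0
Initialize: data = [1, 8, 3, 10, 9, 7]
Entering loop: for idx, val in enumerate(data, start=3):

After execution: tally = 25
25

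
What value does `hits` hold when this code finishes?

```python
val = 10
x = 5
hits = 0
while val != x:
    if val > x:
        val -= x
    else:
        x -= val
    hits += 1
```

Let's trace through this code step by step.

Initialize: val = 10
Initialize: x = 5
Initialize: hits = 0
Entering loop: while val != x:

After execution: hits = 1
1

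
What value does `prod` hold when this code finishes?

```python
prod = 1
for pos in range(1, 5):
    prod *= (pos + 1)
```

Let's trace through this code step by step.

Initialize: prod = 1
Entering loop: for pos in range(1, 5):

After execution: prod = 120
120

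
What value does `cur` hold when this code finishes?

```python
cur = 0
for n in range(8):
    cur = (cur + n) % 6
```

Let's trace through this code step by step.

Initialize: cur = 0
Entering loop: for n in range(8):

After execution: cur = 4
4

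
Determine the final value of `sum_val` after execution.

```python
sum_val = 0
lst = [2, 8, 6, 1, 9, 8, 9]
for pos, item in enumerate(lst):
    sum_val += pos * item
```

Let's trace through this code step by step.

Initialize: sum_val = 0
Initialize: lst = [2, 8, 6, 1, 9, 8, 9]
Entering loop: for pos, item in enumerate(lst):

After execution: sum_val = 153
153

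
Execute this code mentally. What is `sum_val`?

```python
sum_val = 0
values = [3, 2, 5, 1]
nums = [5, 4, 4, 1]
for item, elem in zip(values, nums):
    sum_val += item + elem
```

Let's trace through this code step by step.

Initialize: sum_val = 0
Initialize: values = [3, 2, 5, 1]
Initialize: nums = [5, 4, 4, 1]
Entering loop: for item, elem in zip(values, nums):

After execution: sum_val = 25
25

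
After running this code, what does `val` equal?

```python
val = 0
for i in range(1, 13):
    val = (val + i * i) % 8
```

Let's trace through this code step by step.

Initialize: val = 0
Entering loop: for i in range(1, 13):

After execution: val = 2
2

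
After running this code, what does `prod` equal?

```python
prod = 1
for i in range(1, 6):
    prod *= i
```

Let's trace through this code step by step.

Initialize: prod = 1
Entering loop: for i in range(1, 6):

After execution: prod = 120
120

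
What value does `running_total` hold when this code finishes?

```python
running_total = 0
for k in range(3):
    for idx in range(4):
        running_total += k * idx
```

Let's trace through this code step by step.

Initialize: running_total = 0
Entering loop: for k in range(3):

After execution: running_total = 18
18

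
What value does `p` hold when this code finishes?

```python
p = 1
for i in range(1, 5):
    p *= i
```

Let's trace through this code step by step.

Initialize: p = 1
Entering loop: for i in range(1, 5):

After execution: p = 24
24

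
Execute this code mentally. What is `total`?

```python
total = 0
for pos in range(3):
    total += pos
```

Let's trace through this code step by step.

Initialize: total = 0
Entering loop: for pos in range(3):

After execution: total = 3
3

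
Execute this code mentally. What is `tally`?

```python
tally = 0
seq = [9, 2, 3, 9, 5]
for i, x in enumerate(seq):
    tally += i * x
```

Let's trace through this code step by step.

Initialize: tally = 0
Initialize: seq = [9, 2, 3, 9, 5]
Entering loop: for i, x in enumerate(seq):

After execution: tally = 55
55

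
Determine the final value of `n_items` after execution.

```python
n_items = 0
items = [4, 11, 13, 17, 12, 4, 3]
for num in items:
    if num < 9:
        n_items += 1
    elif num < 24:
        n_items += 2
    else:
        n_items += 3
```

Let's trace through this code step by step.

Initialize: n_items = 0
Initialize: items = [4, 11, 13, 17, 12, 4, 3]
Entering loop: for num in items:

After execution: n_items = 11
11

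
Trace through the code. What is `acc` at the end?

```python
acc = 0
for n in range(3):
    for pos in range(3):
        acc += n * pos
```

Let's trace through this code step by step.

Initialize: acc = 0
Entering loop: for n in range(3):

After execution: acc = 9
9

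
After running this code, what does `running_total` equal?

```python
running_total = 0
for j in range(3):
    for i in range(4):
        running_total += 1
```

Let's trace through this code step by step.

Initialize: running_total = 0
Entering loop: for j in range(3):

After execution: running_total = 12
12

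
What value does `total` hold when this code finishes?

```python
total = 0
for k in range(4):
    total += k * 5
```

Let's trace through this code step by step.

Initialize: total = 0
Entering loop: for k in range(4):

After execution: total = 30
30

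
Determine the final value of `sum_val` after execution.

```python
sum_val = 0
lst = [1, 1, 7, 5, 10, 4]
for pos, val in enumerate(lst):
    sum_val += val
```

Let's trace through this code step by step.

Initialize: sum_val = 0
Initialize: lst = [1, 1, 7, 5, 10, 4]
Entering loop: for pos, val in enumerate(lst):

After execution: sum_val = 28
28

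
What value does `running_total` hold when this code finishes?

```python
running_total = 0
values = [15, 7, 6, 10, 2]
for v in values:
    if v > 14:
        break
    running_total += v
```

Let's trace through this code step by step.

Initialize: running_total = 0
Initialize: values = [15, 7, 6, 10, 2]
Entering loop: for v in values:

After execution: running_total = 0
0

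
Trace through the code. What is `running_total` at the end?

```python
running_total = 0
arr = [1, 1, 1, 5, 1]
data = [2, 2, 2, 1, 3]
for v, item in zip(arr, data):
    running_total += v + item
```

Let's trace through this code step by step.

Initialize: running_total = 0
Initialize: arr = [1, 1, 1, 5, 1]
Initialize: data = [2, 2, 2, 1, 3]
Entering loop: for v, item in zip(arr, data):

After execution: running_total = 19
19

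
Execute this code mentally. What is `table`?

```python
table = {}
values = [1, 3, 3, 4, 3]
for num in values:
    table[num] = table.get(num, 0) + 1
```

Let's trace through this code step by step.

Initialize: table = {}
Initialize: values = [1, 3, 3, 4, 3]
Entering loop: for num in values:

After execution: table = {1: 1, 3: 3, 4: 1}
{1: 1, 3: 3, 4: 1}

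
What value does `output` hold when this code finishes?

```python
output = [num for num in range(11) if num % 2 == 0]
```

Let's trace through this code step by step.

Initialize: output = [num for num in range(11) if num % 2 == 0]

After execution: output = [0, 2, 4, 6, 8, 10]
[0, 2, 4, 6, 8, 10]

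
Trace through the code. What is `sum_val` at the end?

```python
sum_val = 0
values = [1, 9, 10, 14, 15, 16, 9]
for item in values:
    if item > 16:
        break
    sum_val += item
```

Let's trace through this code step by step.

Initialize: sum_val = 0
Initialize: values = [1, 9, 10, 14, 15, 16, 9]
Entering loop: for item in values:

After execution: sum_val = 74
74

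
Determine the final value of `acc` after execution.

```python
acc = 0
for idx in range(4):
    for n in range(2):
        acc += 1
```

Let's trace through this code step by step.

Initialize: acc = 0
Entering loop: for idx in range(4):

After execution: acc = 8
8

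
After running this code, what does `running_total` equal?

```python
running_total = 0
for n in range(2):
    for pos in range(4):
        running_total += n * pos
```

Let's trace through this code step by step.

Initialize: running_total = 0
Entering loop: for n in range(2):

After execution: running_total = 6
6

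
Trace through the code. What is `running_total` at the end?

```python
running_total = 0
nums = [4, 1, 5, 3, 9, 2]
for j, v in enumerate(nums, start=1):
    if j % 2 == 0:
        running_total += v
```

Let's trace through this code step by step.

Initialize: running_total = 0
Initialize: nums = [4, 1, 5, 3, 9, 2]
Entering loop: for j, v in enumerate(nums, start=1):

After execution: running_total = 6
6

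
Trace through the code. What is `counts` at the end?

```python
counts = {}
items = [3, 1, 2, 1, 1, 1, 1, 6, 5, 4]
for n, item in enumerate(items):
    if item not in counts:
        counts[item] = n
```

Let's trace through this code step by step.

Initialize: counts = {}
Initialize: items = [3, 1, 2, 1, 1, 1, 1, 6, 5, 4]
Entering loop: for n, item in enumerate(items):

After execution: counts = {3: 0, 1: 1, 2: 2, 6: 7, 5: 8, 4: 9}
{3: 0, 1: 1, 2: 2, 6: 7, 5: 8, 4: 9}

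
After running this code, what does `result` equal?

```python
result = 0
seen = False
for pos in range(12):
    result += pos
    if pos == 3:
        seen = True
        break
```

Let's trace through this code step by step.

Initialize: result = 0
Initialize: seen = False
Entering loop: for pos in range(12):

After execution: result = 6
6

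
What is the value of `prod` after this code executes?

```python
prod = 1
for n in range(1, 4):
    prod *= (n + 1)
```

Let's trace through this code step by step.

Initialize: prod = 1
Entering loop: for n in range(1, 4):

After execution: prod = 24
24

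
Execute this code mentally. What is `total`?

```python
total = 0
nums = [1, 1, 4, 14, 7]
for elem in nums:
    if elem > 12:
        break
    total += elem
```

Let's trace through this code step by step.

Initialize: total = 0
Initialize: nums = [1, 1, 4, 14, 7]
Entering loop: for elem in nums:

After execution: total = 6
6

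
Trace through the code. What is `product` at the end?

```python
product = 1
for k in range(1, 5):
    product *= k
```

Let's trace through this code step by step.

Initialize: product = 1
Entering loop: for k in range(1, 5):

After execution: product = 24
24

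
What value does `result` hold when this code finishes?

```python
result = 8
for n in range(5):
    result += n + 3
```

Let's trace through this code step by step.

Initialize: result = 8
Entering loop: for n in range(5):

After execution: result = 33
33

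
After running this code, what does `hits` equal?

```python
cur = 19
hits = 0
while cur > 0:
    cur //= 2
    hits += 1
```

Let's trace through this code step by step.

Initialize: cur = 19
Initialize: hits = 0
Entering loop: while cur > 0:

After execution: hits = 5
5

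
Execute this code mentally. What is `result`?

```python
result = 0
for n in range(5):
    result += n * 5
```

Let's trace through this code step by step.

Initialize: result = 0
Entering loop: for n in range(5):

After execution: result = 50
50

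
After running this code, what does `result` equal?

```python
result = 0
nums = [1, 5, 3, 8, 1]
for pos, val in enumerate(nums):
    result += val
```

Let's trace through this code step by step.

Initialize: result = 0
Initialize: nums = [1, 5, 3, 8, 1]
Entering loop: for pos, val in enumerate(nums):

After execution: result = 18
18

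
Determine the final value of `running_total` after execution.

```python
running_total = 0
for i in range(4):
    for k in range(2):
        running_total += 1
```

Let's trace through this code step by step.

Initialize: running_total = 0
Entering loop: for i in range(4):

After execution: running_total = 8
8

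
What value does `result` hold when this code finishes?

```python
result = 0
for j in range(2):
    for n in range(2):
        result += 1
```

Let's trace through this code step by step.

Initialize: result = 0
Entering loop: for j in range(2):

After execution: result = 4
4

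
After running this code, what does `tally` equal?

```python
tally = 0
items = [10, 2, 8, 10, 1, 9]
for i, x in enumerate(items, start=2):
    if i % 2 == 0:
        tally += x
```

Let's trace through this code step by step.

Initialize: tally = 0
Initialize: items = [10, 2, 8, 10, 1, 9]
Entering loop: for i, x in enumerate(items, start=2):

After execution: tally = 19
19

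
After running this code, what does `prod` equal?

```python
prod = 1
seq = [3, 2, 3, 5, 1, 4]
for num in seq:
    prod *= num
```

Let's trace through this code step by step.

Initialize: prod = 1
Initialize: seq = [3, 2, 3, 5, 1, 4]
Entering loop: for num in seq:

After execution: prod = 360
360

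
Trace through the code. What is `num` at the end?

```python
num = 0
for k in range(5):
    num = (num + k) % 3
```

Let's trace through this code step by step.

Initialize: num = 0
Entering loop: for k in range(5):

After execution: num = 1
1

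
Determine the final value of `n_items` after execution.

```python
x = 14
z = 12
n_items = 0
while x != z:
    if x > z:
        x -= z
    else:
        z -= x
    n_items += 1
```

Let's trace through this code step by step.

Initialize: x = 14
Initialize: z = 12
Initialize: n_items = 0
Entering loop: while x != z:

After execution: n_items = 6
6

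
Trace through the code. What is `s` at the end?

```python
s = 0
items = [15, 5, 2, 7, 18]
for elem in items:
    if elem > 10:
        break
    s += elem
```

Let's trace through this code step by step.

Initialize: s = 0
Initialize: items = [15, 5, 2, 7, 18]
Entering loop: for elem in items:

After execution: s = 0
0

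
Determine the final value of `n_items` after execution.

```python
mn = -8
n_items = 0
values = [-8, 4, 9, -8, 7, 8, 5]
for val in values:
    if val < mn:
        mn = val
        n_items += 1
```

Let's trace through this code step by step.

Initialize: mn = -8
Initialize: n_items = 0
Initialize: values = [-8, 4, 9, -8, 7, 8, 5]
Entering loop: for val in values:

After execution: n_items = 0
0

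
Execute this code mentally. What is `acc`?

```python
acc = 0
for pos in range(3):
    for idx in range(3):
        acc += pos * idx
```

Let's trace through this code step by step.

Initialize: acc = 0
Entering loop: for pos in range(3):

After execution: acc = 9
9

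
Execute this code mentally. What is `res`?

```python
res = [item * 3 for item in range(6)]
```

Let's trace through this code step by step.

Initialize: res = [item * 3 for item in range(6)]

After execution: res = [0, 3, 6, 9, 12, 15]
[0, 3, 6, 9, 12, 15]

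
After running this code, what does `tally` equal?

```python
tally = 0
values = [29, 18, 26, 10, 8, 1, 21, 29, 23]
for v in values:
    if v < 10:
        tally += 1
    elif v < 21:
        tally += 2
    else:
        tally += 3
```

Let's trace through this code step by step.

Initialize: tally = 0
Initialize: values = [29, 18, 26, 10, 8, 1, 21, 29, 23]
Entering loop: for v in values:

After execution: tally = 21
21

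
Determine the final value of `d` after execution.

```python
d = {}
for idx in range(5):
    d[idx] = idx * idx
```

Let's trace through this code step by step.

Initialize: d = {}
Entering loop: for idx in range(5):

After execution: d = {0: 0, 1: 1, 2: 4, 3: 9, 4: 16}
{0: 0, 1: 1, 2: 4, 3: 9, 4: 16}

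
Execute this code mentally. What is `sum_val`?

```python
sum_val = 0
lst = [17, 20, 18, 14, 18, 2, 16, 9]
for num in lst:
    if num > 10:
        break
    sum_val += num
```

Let's trace through this code step by step.

Initialize: sum_val = 0
Initialize: lst = [17, 20, 18, 14, 18, 2, 16, 9]
Entering loop: for num in lst:

After execution: sum_val = 0
0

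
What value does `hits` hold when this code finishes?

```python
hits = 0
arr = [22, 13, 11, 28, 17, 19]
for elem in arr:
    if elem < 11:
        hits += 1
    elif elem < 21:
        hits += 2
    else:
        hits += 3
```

Let's trace through this code step by step.

Initialize: hits = 0
Initialize: arr = [22, 13, 11, 28, 17, 19]
Entering loop: for elem in arr:

After execution: hits = 14
14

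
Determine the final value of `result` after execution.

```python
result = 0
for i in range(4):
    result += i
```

Let's trace through this code step by step.

Initialize: result = 0
Entering loop: for i in range(4):

After execution: result = 6
6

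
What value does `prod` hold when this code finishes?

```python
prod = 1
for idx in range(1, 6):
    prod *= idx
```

Let's trace through this code step by step.

Initialize: prod = 1
Entering loop: for idx in range(1, 6):

After execution: prod = 120
120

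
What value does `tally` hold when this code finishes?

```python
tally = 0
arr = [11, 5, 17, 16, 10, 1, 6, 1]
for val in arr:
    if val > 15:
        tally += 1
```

Let's trace through this code step by step.

Initialize: tally = 0
Initialize: arr = [11, 5, 17, 16, 10, 1, 6, 1]
Entering loop: for val in arr:

After execution: tally = 2
2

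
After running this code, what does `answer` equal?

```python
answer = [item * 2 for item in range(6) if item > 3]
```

Let's trace through this code step by step.

Initialize: answer = [item * 2 for item in range(6) if item > 3]

After execution: answer = [8, 10]
[8, 10]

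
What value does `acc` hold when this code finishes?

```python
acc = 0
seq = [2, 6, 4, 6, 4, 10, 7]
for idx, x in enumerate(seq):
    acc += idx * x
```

Let's trace through this code step by step.

Initialize: acc = 0
Initialize: seq = [2, 6, 4, 6, 4, 10, 7]
Entering loop: for idx, x in enumerate(seq):

After execution: acc = 140
140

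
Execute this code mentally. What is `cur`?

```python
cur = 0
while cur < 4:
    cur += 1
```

Let's trace through this code step by step.

Initialize: cur = 0
Entering loop: while cur < 4:

After execution: cur = 4
4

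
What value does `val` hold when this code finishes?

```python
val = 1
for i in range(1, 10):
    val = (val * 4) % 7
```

Let's trace through this code step by step.

Initialize: val = 1
Entering loop: for i in range(1, 10):

After execution: val = 1
1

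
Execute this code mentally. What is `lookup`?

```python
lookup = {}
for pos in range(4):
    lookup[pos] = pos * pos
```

Let's trace through this code step by step.

Initialize: lookup = {}
Entering loop: for pos in range(4):

After execution: lookup = {0: 0, 1: 1, 2: 4, 3: 9}
{0: 0, 1: 1, 2: 4, 3: 9}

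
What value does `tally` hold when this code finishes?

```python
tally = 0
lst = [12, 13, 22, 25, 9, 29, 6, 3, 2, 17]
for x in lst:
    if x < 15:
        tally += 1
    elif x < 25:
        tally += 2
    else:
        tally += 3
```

Let's trace through this code step by step.

Initialize: tally = 0
Initialize: lst = [12, 13, 22, 25, 9, 29, 6, 3, 2, 17]
Entering loop: for x in lst:

After execution: tally = 16
16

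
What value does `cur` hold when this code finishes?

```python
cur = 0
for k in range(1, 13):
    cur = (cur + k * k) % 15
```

Let's trace through this code step by step.

Initialize: cur = 0
Entering loop: for k in range(1, 13):

After execution: cur = 5
5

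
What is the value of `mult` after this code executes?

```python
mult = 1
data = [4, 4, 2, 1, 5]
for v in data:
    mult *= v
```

Let's trace through this code step by step.

Initialize: mult = 1
Initialize: data = [4, 4, 2, 1, 5]
Entering loop: for v in data:

After execution: mult = 160
160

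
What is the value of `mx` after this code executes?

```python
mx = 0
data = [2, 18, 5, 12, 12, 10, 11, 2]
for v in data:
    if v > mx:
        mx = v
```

Let's trace through this code step by step.

Initialize: mx = 0
Initialize: data = [2, 18, 5, 12, 12, 10, 11, 2]
Entering loop: for v in data:

After execution: mx = 18
18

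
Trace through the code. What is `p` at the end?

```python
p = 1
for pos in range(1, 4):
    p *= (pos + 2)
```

Let's trace through this code step by step.

Initialize: p = 1
Entering loop: for pos in range(1, 4):

After execution: p = 60
60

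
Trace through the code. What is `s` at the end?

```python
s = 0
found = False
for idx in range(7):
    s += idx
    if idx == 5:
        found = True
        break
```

Let's trace through this code step by step.

Initialize: s = 0
Initialize: found = False
Entering loop: for idx in range(7):

After execution: s = 15
15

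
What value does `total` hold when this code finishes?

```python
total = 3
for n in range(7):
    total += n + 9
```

Let's trace through this code step by step.

Initialize: total = 3
Entering loop: for n in range(7):

After execution: total = 87
87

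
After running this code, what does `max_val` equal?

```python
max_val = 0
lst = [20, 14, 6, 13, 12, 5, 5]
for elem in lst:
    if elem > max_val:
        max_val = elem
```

Let's trace through this code step by step.

Initialize: max_val = 0
Initialize: lst = [20, 14, 6, 13, 12, 5, 5]
Entering loop: for elem in lst:

After execution: max_val = 20
20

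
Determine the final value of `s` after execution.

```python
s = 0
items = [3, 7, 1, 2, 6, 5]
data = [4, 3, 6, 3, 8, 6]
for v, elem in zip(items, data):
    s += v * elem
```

Let's trace through this code step by step.

Initialize: s = 0
Initialize: items = [3, 7, 1, 2, 6, 5]
Initialize: data = [4, 3, 6, 3, 8, 6]
Entering loop: for v, elem in zip(items, data):

After execution: s = 123
123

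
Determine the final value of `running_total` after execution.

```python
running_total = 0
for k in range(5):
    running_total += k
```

Let's trace through this code step by step.

Initialize: running_total = 0
Entering loop: for k in range(5):

After execution: running_total = 10
10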